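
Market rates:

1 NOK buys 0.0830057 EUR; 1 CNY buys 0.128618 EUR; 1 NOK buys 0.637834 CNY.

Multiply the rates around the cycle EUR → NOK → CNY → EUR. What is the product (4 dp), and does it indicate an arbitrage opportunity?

0.9883 (arbitrage exists)

Around EUR → NOK → CNY → EUR: 1 ÷ 0.0830057 × 0.637834 × 0.128618 = 0.988329
Product < 1; profitable direction is EUR → CNY → NOK → EUR.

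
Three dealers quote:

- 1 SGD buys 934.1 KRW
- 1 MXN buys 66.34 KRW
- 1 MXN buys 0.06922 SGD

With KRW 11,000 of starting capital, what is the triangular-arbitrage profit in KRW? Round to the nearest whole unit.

Profit: KRW 286

Profitable loop is KRW → SGD → MXN → KRW:
KRW 11,000 ÷ 934.1 = SGD 11.78
SGD 11.78 ÷ 0.06922 = MXN 170.12
MXN 170.12 × 66.34 = KRW 11,286
Profit = KRW 11,286 − KRW 11,000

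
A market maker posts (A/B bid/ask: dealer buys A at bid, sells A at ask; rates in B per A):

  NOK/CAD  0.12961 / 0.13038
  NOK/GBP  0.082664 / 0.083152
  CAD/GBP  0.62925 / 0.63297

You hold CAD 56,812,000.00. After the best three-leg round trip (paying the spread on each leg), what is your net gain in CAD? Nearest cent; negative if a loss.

Net profit: CAD 94,567.59

Best loop CAD → NOK → GBP → CAD:
CAD 56,812,000.00 ÷ 0.13038 (buy NOK at ask) = NOK 435,741,678.17
NOK 435,741,678.17 × 0.082664 (sell NOK at bid) = GBP 36,020,150.08
GBP 36,020,150.08 ÷ 0.63297 (buy CAD at ask) = CAD 56,906,567.59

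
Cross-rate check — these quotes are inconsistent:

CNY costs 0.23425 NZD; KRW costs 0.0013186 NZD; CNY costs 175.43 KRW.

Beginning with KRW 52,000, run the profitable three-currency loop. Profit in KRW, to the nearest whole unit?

Profitable loop is KRW → CNY → NZD → KRW:
KRW 52,000 ÷ 175.43 = CNY 296.41
CNY 296.41 × 0.23425 = NZD 69.44
NZD 69.44 ÷ 0.0013186 = KRW 52,658
Profit = KRW 52,658 − KRW 52,000

Profit: KRW 658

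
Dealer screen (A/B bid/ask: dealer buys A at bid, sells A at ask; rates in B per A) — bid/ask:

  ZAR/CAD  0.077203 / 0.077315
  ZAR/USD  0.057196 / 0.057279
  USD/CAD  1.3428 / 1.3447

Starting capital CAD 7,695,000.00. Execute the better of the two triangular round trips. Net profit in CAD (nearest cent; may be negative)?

Net profit: CAD 17,975.80

Best loop CAD → USD → ZAR → CAD:
CAD 7,695,000.00 ÷ 1.3447 (buy USD at ask) = USD 5,722,465.98
USD 5,722,465.98 ÷ 0.057279 (buy ZAR at ask) = ZAR 99,905,130.63
ZAR 99,905,130.63 × 0.077203 (sell ZAR at bid) = CAD 7,712,975.80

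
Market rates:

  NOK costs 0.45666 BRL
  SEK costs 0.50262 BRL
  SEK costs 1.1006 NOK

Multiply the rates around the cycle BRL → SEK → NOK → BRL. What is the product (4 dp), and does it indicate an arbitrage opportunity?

Around BRL → SEK → NOK → BRL: 1 ÷ 0.50262 × 1.1006 × 0.45666 = 0.999960
Product ≈ 1 (deviation 0.004%, within rounding noise).

1.0000 (no arbitrage)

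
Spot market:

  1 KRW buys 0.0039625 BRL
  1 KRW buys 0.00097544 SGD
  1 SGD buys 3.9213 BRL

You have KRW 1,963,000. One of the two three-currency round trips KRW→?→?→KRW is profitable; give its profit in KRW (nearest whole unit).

Profitable loop is KRW → BRL → SGD → KRW:
KRW 1,963,000 × 0.0039625 = BRL 7,778.39
BRL 7,778.39 ÷ 3.9213 = SGD 1,983.62
SGD 1,983.62 ÷ 0.00097544 = KRW 2,033,569
Profit = KRW 2,033,569 − KRW 1,963,000

Profit: KRW 70,569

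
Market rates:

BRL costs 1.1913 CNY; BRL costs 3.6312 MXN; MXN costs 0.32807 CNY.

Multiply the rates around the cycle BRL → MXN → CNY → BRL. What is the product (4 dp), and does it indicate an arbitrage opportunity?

Around BRL → MXN → CNY → BRL: 1 × 3.6312 × 0.32807 ÷ 1.1913 = 0.999990
Product ≈ 1 (deviation 0.001%, within rounding noise).

1.0000 (no arbitrage)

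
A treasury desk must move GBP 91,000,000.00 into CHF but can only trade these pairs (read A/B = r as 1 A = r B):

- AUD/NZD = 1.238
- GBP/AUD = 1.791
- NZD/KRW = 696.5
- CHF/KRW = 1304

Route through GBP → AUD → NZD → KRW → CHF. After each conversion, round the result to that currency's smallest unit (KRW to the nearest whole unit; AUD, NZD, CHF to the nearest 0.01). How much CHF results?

CHF 107,770,811.29

GBP 91,000,000.00 × 1.791 = AUD 162,981,000.00
AUD 162,981,000.00 × 1.238 = NZD 201,770,478.00
NZD 201,770,478.00 × 696.5 = KRW 140,533,137,927
KRW 140,533,137,927 ÷ 1304 = CHF 107,770,811.29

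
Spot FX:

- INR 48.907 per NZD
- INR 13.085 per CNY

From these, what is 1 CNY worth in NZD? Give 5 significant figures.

CNY/NZD = 0.26755

1 CNY × 13.085 = 13.085 INR
13.085 INR ÷ 48.907 = 0.267549 NZD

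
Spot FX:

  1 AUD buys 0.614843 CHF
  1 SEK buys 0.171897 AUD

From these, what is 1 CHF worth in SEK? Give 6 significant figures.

CHF/SEK = 9.46166

1 CHF ÷ 0.614843 = 1.62643 AUD
1.62643 AUD ÷ 0.171897 = 9.46166 SEK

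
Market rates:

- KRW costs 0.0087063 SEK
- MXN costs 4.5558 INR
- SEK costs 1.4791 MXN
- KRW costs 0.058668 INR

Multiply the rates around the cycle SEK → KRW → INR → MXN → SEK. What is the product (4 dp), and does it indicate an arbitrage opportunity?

Around SEK → KRW → INR → MXN → SEK: 1 ÷ 0.0087063 × 0.058668 ÷ 4.5558 ÷ 1.4791 = 1.000013
Product ≈ 1 (deviation 0.001%, within rounding noise).

1.0000 (no arbitrage)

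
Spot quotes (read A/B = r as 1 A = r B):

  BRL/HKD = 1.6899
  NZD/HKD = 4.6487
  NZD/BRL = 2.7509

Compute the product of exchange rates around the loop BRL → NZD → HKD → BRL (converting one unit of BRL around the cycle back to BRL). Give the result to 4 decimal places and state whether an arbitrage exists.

1.0000 (no arbitrage)

Around BRL → NZD → HKD → BRL: 1 ÷ 2.7509 × 4.6487 ÷ 1.6899 = 0.999990
Product ≈ 1 (deviation 0.001%, within rounding noise).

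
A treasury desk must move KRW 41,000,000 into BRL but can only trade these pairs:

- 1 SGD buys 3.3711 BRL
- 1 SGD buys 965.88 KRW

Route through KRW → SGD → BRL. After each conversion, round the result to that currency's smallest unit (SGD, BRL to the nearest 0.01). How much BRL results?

BRL 143,097.60

KRW 41,000,000 ÷ 965.88 = SGD 42,448.34
SGD 42,448.34 × 3.3711 = BRL 143,097.60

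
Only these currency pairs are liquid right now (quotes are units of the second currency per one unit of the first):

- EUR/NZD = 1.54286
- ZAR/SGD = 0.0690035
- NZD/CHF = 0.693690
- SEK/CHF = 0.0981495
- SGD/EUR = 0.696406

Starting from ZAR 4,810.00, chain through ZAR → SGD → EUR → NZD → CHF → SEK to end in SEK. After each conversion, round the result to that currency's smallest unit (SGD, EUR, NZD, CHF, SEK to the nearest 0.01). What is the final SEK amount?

ZAR 4,810.00 × 0.0690035 = SGD 331.91
SGD 331.91 × 0.696406 = EUR 231.14
EUR 231.14 × 1.54286 = NZD 356.62
NZD 356.62 × 0.693690 = CHF 247.38
CHF 247.38 ÷ 0.0981495 = SEK 2,520.44

SEK 2,520.44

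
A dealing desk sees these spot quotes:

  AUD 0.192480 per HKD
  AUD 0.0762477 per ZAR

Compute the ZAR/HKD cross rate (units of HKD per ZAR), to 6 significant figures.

1 ZAR × 0.0762477 = 0.0762477 AUD
0.0762477 AUD ÷ 0.192480 = 0.396133 HKD

ZAR/HKD = 0.396133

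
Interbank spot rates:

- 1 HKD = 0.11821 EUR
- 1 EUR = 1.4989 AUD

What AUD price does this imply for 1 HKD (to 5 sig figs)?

HKD/AUD = 0.17718

1 HKD × 0.11821 = 0.11821 EUR
0.11821 EUR × 1.4989 = 0.177185 AUD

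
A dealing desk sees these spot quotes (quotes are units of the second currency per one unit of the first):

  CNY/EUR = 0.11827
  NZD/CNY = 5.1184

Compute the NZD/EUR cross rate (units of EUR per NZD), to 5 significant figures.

1 NZD × 5.1184 = 5.1184 CNY
5.1184 CNY × 0.11827 = 0.605353 EUR

NZD/EUR = 0.60535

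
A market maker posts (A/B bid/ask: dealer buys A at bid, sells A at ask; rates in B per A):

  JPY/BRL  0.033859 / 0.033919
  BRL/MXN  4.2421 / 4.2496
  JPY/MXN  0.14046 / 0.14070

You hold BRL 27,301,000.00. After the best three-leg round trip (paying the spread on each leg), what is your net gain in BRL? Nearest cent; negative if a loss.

Best loop BRL → MXN → JPY → BRL:
BRL 27,301,000.00 × 4.2421 (sell BRL at bid) = MXN 115,813,572.10
MXN 115,813,572.10 ÷ 0.14070 (buy JPY at ask) = JPY 823,124,180
JPY 823,124,180 × 0.033859 (sell JPY at bid) = BRL 27,870,161.60

Net profit: BRL 569,161.60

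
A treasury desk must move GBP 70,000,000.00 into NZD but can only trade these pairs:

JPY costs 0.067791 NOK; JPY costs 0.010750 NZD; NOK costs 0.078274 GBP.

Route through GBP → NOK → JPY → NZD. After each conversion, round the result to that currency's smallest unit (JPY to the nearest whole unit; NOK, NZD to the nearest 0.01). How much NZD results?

NZD 141,813,291.12

GBP 70,000,000.00 ÷ 0.078274 = NOK 894,294,401.72
NOK 894,294,401.72 ÷ 0.067791 = JPY 13,191,934,058
JPY 13,191,934,058 × 0.010750 = NZD 141,813,291.12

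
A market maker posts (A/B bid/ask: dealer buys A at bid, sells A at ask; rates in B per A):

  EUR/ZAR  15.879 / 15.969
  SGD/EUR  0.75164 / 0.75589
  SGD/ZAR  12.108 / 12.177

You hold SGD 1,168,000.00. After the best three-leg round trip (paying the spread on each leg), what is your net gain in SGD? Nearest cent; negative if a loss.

Net profit: SGD 3,598.84

Best loop SGD → ZAR → EUR → SGD:
SGD 1,168,000.00 × 12.108 (sell SGD at bid) = ZAR 14,142,144.00
ZAR 14,142,144.00 ÷ 15.969 (buy EUR at ask) = EUR 885,599.85
EUR 885,599.85 ÷ 0.75589 (buy SGD at ask) = SGD 1,171,598.84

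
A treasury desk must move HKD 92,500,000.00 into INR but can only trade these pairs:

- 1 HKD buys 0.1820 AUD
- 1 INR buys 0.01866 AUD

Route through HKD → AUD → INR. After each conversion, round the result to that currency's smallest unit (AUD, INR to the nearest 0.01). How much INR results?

HKD 92,500,000.00 × 0.1820 = AUD 16,835,000.00
AUD 16,835,000.00 ÷ 0.01866 = INR 902,197,213.29

INR 902,197,213.29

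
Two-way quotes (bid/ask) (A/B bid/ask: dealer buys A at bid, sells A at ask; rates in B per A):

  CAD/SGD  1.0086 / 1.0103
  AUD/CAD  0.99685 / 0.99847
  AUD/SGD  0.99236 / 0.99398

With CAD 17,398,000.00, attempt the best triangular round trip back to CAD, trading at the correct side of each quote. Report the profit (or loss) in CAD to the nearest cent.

Best loop CAD → SGD → AUD → CAD:
CAD 17,398,000.00 × 1.0086 (sell CAD at bid) = SGD 17,547,622.80
SGD 17,547,622.80 ÷ 0.99398 (buy AUD at ask) = AUD 17,653,899.27
AUD 17,653,899.27 × 0.99685 (sell AUD at bid) = CAD 17,598,289.49

Net profit: CAD 200,289.49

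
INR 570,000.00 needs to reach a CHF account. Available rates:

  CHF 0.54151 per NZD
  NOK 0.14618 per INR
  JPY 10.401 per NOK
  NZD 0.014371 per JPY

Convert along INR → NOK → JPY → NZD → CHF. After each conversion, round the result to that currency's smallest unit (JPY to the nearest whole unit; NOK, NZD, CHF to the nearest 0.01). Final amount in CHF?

INR 570,000.00 × 0.14618 = NOK 83,322.60
NOK 83,322.60 × 10.401 = JPY 866,638
JPY 866,638 × 0.014371 = NZD 12,454.45
NZD 12,454.45 × 0.54151 = CHF 6,744.21

CHF 6,744.21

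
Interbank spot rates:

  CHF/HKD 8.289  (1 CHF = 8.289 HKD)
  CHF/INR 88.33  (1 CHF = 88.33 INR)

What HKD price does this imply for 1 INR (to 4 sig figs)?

INR/HKD = 0.09384

1 INR ÷ 88.33 = 0.0113212 CHF
0.0113212 CHF × 8.289 = 0.0938413 HKD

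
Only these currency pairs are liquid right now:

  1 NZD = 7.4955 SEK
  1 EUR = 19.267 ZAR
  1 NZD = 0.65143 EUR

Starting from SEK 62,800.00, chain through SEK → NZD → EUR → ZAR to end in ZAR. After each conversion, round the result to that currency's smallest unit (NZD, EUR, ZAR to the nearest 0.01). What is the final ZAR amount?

ZAR 105,157.74

SEK 62,800.00 ÷ 7.4955 = NZD 8,378.36
NZD 8,378.36 × 0.65143 = EUR 5,457.92
EUR 5,457.92 × 19.267 = ZAR 105,157.74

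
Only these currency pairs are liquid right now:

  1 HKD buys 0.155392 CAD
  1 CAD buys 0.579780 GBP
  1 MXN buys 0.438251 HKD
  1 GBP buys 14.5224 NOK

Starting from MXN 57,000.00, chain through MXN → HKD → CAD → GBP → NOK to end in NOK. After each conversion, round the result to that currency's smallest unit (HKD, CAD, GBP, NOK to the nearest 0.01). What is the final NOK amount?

NOK 32,683.53

MXN 57,000.00 × 0.438251 = HKD 24,980.31
HKD 24,980.31 × 0.155392 = CAD 3,881.74
CAD 3,881.74 × 0.579780 = GBP 2,250.56
GBP 2,250.56 × 14.5224 = NOK 32,683.53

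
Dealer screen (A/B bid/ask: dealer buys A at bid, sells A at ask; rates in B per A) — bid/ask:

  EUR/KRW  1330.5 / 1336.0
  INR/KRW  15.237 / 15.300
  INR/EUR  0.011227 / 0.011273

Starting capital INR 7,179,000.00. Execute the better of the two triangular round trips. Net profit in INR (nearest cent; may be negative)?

Net profit: INR 84,023.61

Best loop INR → KRW → EUR → INR:
INR 7,179,000.00 × 15.237 (sell INR at bid) = KRW 109,386,423
KRW 109,386,423 ÷ 1336.0 (buy EUR at ask) = EUR 81,876.07
EUR 81,876.07 ÷ 0.011273 (buy INR at ask) = INR 7,263,023.61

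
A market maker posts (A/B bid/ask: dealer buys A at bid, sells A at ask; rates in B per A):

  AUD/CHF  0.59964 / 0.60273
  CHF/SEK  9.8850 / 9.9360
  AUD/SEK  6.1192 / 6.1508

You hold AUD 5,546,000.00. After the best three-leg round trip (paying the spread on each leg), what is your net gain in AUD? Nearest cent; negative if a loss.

Net profit: AUD 120,829.19

Best loop AUD → SEK → CHF → AUD:
AUD 5,546,000.00 × 6.1192 (sell AUD at bid) = SEK 33,937,083.20
SEK 33,937,083.20 ÷ 9.9360 (buy CHF at ask) = CHF 3,415,567.95
CHF 3,415,567.95 ÷ 0.60273 (buy AUD at ask) = AUD 5,666,829.19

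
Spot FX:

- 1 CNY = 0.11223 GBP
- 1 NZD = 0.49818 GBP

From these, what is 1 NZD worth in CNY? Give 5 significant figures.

1 NZD × 0.49818 = 0.49818 GBP
0.49818 GBP ÷ 0.11223 = 4.43892 CNY

NZD/CNY = 4.4389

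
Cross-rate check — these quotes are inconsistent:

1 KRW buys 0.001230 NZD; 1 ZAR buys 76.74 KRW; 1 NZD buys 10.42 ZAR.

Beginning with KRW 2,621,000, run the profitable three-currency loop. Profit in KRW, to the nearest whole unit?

Profitable loop is KRW → ZAR → NZD → KRW:
KRW 2,621,000 ÷ 76.74 = ZAR 34,154.29
ZAR 34,154.29 ÷ 10.42 = NZD 3,277.76
NZD 3,277.76 ÷ 0.001230 = KRW 2,664,848
Profit = KRW 2,664,848 − KRW 2,621,000

Profit: KRW 43,848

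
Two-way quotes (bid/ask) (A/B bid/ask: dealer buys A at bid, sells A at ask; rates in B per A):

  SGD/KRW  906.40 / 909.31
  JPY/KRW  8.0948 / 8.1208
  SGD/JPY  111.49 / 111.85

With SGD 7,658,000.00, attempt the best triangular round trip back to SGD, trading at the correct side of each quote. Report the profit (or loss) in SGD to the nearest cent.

Net result: SGD -16,115.74 (no profitable arbitrage after spreads)

Best loop SGD → KRW → JPY → SGD:
SGD 7,658,000.00 × 906.40 (sell SGD at bid) = KRW 6,941,211,200
KRW 6,941,211,200 ÷ 8.1208 (buy JPY at ask) = JPY 854,744,754
JPY 854,744,754 ÷ 111.85 (buy SGD at ask) = SGD 7,641,884.26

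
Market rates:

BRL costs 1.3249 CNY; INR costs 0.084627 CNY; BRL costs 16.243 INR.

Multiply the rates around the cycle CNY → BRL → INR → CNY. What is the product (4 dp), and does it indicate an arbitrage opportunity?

1.0375 (arbitrage exists)

Around CNY → BRL → INR → CNY: 1 ÷ 1.3249 × 16.243 × 0.084627 = 1.037510
Product > 1; profitable direction is CNY → BRL → INR → CNY.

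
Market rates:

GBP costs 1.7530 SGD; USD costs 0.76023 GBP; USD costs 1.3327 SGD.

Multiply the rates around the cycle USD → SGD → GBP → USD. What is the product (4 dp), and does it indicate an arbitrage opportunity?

Around USD → SGD → GBP → USD: 1 × 1.3327 ÷ 1.7530 ÷ 0.76023 = 1.000013
Product ≈ 1 (deviation 0.001%, within rounding noise).

1.0000 (no arbitrage)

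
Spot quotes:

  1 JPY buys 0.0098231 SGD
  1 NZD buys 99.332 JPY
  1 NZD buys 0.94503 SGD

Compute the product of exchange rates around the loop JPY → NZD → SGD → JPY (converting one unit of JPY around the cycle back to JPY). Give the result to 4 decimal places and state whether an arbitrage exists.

Around JPY → NZD → SGD → JPY: 1 ÷ 99.332 × 0.94503 ÷ 0.0098231 = 0.968518
Product < 1; profitable direction is JPY → SGD → NZD → JPY.

0.9685 (arbitrage exists)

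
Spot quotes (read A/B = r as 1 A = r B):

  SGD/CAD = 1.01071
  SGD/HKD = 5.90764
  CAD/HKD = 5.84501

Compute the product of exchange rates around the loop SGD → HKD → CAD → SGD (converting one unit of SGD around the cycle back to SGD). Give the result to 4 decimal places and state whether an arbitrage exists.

1.0000 (no arbitrage)

Around SGD → HKD → CAD → SGD: 1 × 5.90764 ÷ 5.84501 ÷ 1.01071 = 1.000005
Product ≈ 1 (deviation 0.001%, within rounding noise).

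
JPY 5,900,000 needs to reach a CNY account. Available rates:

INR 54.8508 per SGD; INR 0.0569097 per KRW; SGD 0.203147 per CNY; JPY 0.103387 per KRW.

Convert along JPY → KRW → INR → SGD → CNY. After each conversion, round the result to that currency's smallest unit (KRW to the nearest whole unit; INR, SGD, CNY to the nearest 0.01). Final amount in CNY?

CNY 291,460.03

JPY 5,900,000 ÷ 0.103387 = KRW 57,067,136
KRW 57,067,136 × 0.0569097 = INR 3,247,673.59
INR 3,247,673.59 ÷ 54.8508 = SGD 59,209.23
SGD 59,209.23 ÷ 0.203147 = CNY 291,460.03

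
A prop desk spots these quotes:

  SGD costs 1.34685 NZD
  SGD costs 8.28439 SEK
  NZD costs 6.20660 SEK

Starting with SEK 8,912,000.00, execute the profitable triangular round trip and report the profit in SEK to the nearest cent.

Profit: SEK 80,648.74

Profitable loop is SEK → SGD → NZD → SEK:
SEK 8,912,000.00 ÷ 8.28439 = SGD 1,075,758.14
SGD 1,075,758.14 × 1.34685 = NZD 1,448,884.85
NZD 1,448,884.85 × 6.20660 = SEK 8,992,648.74
Profit = SEK 8,992,648.74 − SEK 8,912,000.00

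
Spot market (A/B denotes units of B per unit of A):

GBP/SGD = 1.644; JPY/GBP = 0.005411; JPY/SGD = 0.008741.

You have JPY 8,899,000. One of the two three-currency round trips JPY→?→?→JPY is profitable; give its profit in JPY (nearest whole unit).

Profitable loop is JPY → GBP → SGD → JPY:
JPY 8,899,000 × 0.005411 = GBP 48,152.49
GBP 48,152.49 × 1.644 = SGD 79,162.69
SGD 79,162.69 ÷ 0.008741 = JPY 9,056,480
Profit = JPY 9,056,480 − JPY 8,899,000

Profit: JPY 157,480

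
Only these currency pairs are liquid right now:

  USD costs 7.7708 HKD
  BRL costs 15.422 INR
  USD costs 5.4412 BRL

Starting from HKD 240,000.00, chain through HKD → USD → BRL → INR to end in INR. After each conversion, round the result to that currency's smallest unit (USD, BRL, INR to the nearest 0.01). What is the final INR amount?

INR 2,591,677.12

HKD 240,000.00 ÷ 7.7708 = USD 30,884.85
USD 30,884.85 × 5.4412 = BRL 168,050.65
BRL 168,050.65 × 15.422 = INR 2,591,677.12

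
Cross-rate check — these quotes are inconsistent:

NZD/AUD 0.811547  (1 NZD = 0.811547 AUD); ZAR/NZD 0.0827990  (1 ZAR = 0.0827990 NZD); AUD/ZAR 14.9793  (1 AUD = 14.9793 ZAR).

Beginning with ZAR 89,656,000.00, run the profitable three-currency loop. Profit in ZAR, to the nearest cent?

Profit: ZAR 586,194.10

Profitable loop is ZAR → NZD → AUD → ZAR:
ZAR 89,656,000.00 × 0.0827990 = NZD 7,423,427.14
NZD 7,423,427.14 × 0.811547 = AUD 6,024,460.03
AUD 6,024,460.03 × 14.9793 = ZAR 90,242,194.10
Profit = ZAR 90,242,194.10 − ZAR 89,656,000.00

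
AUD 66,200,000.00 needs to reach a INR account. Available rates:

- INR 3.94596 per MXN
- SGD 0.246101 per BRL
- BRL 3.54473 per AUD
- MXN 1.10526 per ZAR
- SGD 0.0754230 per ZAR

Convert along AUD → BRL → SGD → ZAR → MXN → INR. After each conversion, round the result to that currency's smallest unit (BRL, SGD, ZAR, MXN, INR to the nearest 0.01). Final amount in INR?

INR 3,339,395,498.21

AUD 66,200,000.00 × 3.54473 = BRL 234,661,126.00
BRL 234,661,126.00 × 0.246101 = SGD 57,750,337.77
SGD 57,750,337.77 ÷ 0.0754230 = ZAR 765,686,034.37
ZAR 765,686,034.37 × 1.10526 = MXN 846,282,146.35
MXN 846,282,146.35 × 3.94596 = INR 3,339,395,498.21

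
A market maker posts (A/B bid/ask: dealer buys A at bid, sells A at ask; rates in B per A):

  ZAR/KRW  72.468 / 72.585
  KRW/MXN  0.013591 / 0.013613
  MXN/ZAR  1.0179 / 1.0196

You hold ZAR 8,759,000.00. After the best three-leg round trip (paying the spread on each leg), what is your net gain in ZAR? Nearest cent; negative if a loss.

Net profit: ZAR 22,269.96

Best loop ZAR → KRW → MXN → ZAR:
ZAR 8,759,000.00 × 72.468 (sell ZAR at bid) = KRW 634,747,212
KRW 634,747,212 × 0.013591 (sell KRW at bid) = MXN 8,626,849.36
MXN 8,626,849.36 × 1.0179 (sell MXN at bid) = ZAR 8,781,269.96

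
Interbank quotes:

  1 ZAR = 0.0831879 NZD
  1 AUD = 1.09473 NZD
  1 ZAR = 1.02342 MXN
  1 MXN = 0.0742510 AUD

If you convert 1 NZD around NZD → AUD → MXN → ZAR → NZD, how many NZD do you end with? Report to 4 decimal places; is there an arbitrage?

Around NZD → AUD → MXN → ZAR → NZD: 1 ÷ 1.09473 ÷ 0.0742510 ÷ 1.02342 × 0.0831879 = 0.999993
Product ≈ 1 (deviation 0.001%, within rounding noise).

1.0000 (no arbitrage)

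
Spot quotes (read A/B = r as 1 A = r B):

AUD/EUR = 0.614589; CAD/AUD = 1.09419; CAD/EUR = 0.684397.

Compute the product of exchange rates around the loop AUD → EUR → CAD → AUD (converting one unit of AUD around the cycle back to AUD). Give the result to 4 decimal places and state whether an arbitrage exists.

Around AUD → EUR → CAD → AUD: 1 × 0.614589 ÷ 0.684397 × 1.09419 = 0.982583
Product < 1; profitable direction is AUD → CAD → EUR → AUD.

0.9826 (arbitrage exists)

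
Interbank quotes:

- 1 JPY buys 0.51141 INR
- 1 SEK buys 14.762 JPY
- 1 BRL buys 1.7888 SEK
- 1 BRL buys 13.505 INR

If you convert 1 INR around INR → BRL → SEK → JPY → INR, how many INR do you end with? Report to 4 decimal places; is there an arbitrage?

Around INR → BRL → SEK → JPY → INR: 1 ÷ 13.505 × 1.7888 × 14.762 × 0.51141 = 0.999958
Product ≈ 1 (deviation 0.004%, within rounding noise).

1.0000 (no arbitrage)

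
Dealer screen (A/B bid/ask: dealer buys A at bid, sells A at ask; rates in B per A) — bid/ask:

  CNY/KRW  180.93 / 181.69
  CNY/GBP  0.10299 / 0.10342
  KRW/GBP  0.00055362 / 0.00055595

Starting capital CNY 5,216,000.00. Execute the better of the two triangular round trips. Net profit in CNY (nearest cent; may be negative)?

Net profit: CNY 102,214.89

Best loop CNY → GBP → KRW → CNY:
CNY 5,216,000.00 × 0.10299 (sell CNY at bid) = GBP 537,195.84
GBP 537,195.84 ÷ 0.00055595 (buy KRW at ask) = KRW 966,266,463
KRW 966,266,463 ÷ 181.69 (buy CNY at ask) = CNY 5,318,214.89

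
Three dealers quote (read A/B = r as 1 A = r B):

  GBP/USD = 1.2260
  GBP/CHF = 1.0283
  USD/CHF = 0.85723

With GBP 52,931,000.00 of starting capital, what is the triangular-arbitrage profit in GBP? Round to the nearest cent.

Profitable loop is GBP → USD → CHF → GBP:
GBP 52,931,000.00 × 1.2260 = USD 64,893,406.00
USD 64,893,406.00 × 0.85723 = CHF 55,628,574.43
CHF 55,628,574.43 ÷ 1.0283 = GBP 54,097,612.01
Profit = GBP 54,097,612.01 − GBP 52,931,000.00

Profit: GBP 1,166,612.01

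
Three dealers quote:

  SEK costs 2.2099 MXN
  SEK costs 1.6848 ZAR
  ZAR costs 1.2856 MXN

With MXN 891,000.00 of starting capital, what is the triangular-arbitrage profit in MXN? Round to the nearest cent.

Profit: MXN 18,067.45

Profitable loop is MXN → ZAR → SEK → MXN:
MXN 891,000.00 ÷ 1.2856 = ZAR 693,061.61
ZAR 693,061.61 ÷ 1.6848 = SEK 411,361.35
SEK 411,361.35 × 2.2099 = MXN 909,067.45
Profit = MXN 909,067.45 − MXN 891,000.00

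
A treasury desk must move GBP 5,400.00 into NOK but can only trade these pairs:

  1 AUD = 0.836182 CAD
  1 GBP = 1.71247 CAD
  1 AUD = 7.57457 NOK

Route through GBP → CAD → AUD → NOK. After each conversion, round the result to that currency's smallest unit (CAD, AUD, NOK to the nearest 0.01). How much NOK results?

GBP 5,400.00 × 1.71247 = CAD 9,247.34
CAD 9,247.34 ÷ 0.836182 = AUD 11,059.00
AUD 11,059.00 × 7.57457 = NOK 83,767.17

NOK 83,767.17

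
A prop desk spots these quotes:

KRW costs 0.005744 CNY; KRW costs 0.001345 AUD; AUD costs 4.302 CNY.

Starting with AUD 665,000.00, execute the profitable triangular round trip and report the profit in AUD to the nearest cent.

Profitable loop is AUD → CNY → KRW → AUD:
AUD 665,000.00 × 4.302 = CNY 2,860,830.00
CNY 2,860,830.00 ÷ 0.005744 = KRW 498,055,362
KRW 498,055,362 × 0.001345 = AUD 669,884.46
Profit = AUD 669,884.46 − AUD 665,000.00

Profit: AUD 4,884.46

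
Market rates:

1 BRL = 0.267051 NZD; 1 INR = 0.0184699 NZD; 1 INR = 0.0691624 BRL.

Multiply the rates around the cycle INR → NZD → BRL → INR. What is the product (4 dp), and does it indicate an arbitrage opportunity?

1.0000 (no arbitrage)

Around INR → NZD → BRL → INR: 1 × 0.0184699 ÷ 0.267051 ÷ 0.0691624 = 1.000001
Product ≈ 1 (deviation 0.000%, within rounding noise).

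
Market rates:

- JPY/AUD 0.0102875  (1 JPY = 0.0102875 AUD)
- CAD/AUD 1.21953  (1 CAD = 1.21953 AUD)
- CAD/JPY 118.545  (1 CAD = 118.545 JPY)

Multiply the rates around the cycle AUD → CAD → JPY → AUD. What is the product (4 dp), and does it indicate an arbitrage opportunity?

1.0000 (no arbitrage)

Around AUD → CAD → JPY → AUD: 1 ÷ 1.21953 × 118.545 × 0.0102875 = 1.000001
Product ≈ 1 (deviation 0.000%, within rounding noise).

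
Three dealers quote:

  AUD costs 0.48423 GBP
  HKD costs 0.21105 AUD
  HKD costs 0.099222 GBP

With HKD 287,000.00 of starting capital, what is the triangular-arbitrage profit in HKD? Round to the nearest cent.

Profitable loop is HKD → AUD → GBP → HKD:
HKD 287,000.00 × 0.21105 = AUD 60,571.35
AUD 60,571.35 × 0.48423 = GBP 29,330.46
GBP 29,330.46 ÷ 0.099222 = HKD 295,604.45
Profit = HKD 295,604.45 − HKD 287,000.00

Profit: HKD 8,604.45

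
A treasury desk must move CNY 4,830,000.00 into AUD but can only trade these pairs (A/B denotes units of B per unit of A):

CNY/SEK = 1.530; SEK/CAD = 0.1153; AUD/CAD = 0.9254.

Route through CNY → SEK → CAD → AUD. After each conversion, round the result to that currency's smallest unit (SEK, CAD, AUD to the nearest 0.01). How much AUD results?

AUD 920,742.89

CNY 4,830,000.00 × 1.530 = SEK 7,389,900.00
SEK 7,389,900.00 × 0.1153 = CAD 852,055.47
CAD 852,055.47 ÷ 0.9254 = AUD 920,742.89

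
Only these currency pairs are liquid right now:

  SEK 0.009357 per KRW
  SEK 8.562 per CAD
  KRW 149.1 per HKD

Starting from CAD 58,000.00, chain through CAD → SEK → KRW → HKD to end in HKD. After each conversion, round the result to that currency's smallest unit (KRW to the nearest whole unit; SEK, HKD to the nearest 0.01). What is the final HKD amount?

CAD 58,000.00 × 8.562 = SEK 496,596.00
SEK 496,596.00 ÷ 0.009357 = KRW 53,072,139
KRW 53,072,139 ÷ 149.1 = HKD 355,949.96

HKD 355,949.96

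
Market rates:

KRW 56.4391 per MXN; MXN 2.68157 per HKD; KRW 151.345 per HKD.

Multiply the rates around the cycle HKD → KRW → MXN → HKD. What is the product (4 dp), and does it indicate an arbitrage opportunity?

Around HKD → KRW → MXN → HKD: 1 × 151.345 ÷ 56.4391 ÷ 2.68157 = 0.999997
Product ≈ 1 (deviation 0.000%, within rounding noise).

1.0000 (no arbitrage)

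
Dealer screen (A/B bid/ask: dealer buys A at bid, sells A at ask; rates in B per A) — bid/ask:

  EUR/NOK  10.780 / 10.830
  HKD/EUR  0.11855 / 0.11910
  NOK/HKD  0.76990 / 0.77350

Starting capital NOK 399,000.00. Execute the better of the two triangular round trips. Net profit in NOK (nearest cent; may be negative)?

Net profit: NOK 919.30

Best loop NOK → EUR → HKD → NOK:
NOK 399,000.00 ÷ 10.830 (buy EUR at ask) = EUR 36,842.11
EUR 36,842.11 ÷ 0.11910 (buy HKD at ask) = HKD 309,337.58
HKD 309,337.58 ÷ 0.77350 (buy NOK at ask) = NOK 399,919.30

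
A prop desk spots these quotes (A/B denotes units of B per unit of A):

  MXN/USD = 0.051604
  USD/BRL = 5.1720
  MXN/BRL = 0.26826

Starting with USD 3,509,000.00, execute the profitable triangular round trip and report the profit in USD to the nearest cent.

Profitable loop is USD → MXN → BRL → USD:
USD 3,509,000.00 ÷ 0.051604 = MXN 67,998,604.76
MXN 67,998,604.76 × 0.26826 = BRL 18,241,305.71
BRL 18,241,305.71 ÷ 5.1720 = USD 3,526,934.59
Profit = USD 3,526,934.59 − USD 3,509,000.00

Profit: USD 17,934.59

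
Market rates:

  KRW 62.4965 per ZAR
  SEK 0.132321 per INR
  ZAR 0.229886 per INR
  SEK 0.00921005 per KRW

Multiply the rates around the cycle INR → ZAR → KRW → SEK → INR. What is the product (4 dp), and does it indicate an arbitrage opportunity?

Around INR → ZAR → KRW → SEK → INR: 1 × 0.229886 × 62.4965 × 0.00921005 ÷ 0.132321 = 1.000003
Product ≈ 1 (deviation 0.000%, within rounding noise).

1.0000 (no arbitrage)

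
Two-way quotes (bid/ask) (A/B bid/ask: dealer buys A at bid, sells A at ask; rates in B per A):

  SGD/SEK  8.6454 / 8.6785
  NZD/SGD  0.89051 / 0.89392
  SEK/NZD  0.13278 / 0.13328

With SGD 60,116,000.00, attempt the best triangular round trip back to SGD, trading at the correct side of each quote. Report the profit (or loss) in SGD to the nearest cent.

Net profit: SGD 1,337,501.42

Best loop SGD → SEK → NZD → SGD:
SGD 60,116,000.00 × 8.6454 (sell SGD at bid) = SEK 519,726,866.40
SEK 519,726,866.40 × 0.13278 (sell SEK at bid) = NZD 69,009,333.32
NZD 69,009,333.32 × 0.89051 (sell NZD at bid) = SGD 61,453,501.42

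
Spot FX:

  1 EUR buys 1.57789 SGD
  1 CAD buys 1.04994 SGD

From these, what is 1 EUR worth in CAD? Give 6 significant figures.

1 EUR × 1.57789 = 1.57789 SGD
1.57789 SGD ÷ 1.04994 = 1.50284 CAD

EUR/CAD = 1.50284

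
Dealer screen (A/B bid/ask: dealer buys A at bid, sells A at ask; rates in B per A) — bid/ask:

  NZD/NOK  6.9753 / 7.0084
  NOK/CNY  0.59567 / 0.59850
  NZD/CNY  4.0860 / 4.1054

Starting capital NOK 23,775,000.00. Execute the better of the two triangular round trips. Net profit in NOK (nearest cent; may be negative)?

Best loop NOK → CNY → NZD → NOK:
NOK 23,775,000.00 × 0.59567 (sell NOK at bid) = CNY 14,162,054.25
CNY 14,162,054.25 ÷ 4.1054 (buy NZD at ask) = NZD 3,449,616.18
NZD 3,449,616.18 × 6.9753 (sell NZD at bid) = NOK 24,062,107.71

Net profit: NOK 287,107.71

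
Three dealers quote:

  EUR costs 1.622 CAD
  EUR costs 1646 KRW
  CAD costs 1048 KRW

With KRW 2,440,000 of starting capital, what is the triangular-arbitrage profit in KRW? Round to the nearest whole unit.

Profitable loop is KRW → EUR → CAD → KRW:
KRW 2,440,000 ÷ 1646 = EUR 1,482.38
EUR 1,482.38 × 1.622 = CAD 2,404.42
CAD 2,404.42 × 1048 = KRW 2,519,835
Profit = KRW 2,519,835 − KRW 2,440,000

Profit: KRW 79,835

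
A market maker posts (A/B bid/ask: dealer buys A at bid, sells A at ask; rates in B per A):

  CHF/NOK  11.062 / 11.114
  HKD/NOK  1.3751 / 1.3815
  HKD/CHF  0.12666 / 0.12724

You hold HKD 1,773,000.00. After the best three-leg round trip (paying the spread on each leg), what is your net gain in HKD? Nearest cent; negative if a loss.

Net profit: HKD 25,170.98

Best loop HKD → CHF → NOK → HKD:
HKD 1,773,000.00 × 0.12666 (sell HKD at bid) = CHF 224,568.18
CHF 224,568.18 × 11.062 (sell CHF at bid) = NOK 2,484,173.21
NOK 2,484,173.21 ÷ 1.3815 (buy HKD at ask) = HKD 1,798,170.98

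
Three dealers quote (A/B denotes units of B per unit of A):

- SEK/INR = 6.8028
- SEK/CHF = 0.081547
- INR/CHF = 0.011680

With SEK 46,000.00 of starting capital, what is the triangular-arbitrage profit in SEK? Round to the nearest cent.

Profitable loop is SEK → CHF → INR → SEK:
SEK 46,000.00 × 0.081547 = CHF 3,751.16
CHF 3,751.16 ÷ 0.011680 = INR 321,161.13
INR 321,161.13 ÷ 6.8028 = SEK 47,210.14
Profit = SEK 47,210.14 − SEK 46,000.00

Profit: SEK 1,210.14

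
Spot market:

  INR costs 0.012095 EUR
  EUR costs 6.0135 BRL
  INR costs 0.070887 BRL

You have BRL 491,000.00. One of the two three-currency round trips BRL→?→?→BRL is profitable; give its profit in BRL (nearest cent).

Profitable loop is BRL → INR → EUR → BRL:
BRL 491,000.00 ÷ 0.070887 = INR 6,926,516.85
INR 6,926,516.85 × 0.012095 = EUR 83,776.22
EUR 83,776.22 × 6.0135 = BRL 503,788.31
Profit = BRL 503,788.31 − BRL 491,000.00

Profit: BRL 12,788.31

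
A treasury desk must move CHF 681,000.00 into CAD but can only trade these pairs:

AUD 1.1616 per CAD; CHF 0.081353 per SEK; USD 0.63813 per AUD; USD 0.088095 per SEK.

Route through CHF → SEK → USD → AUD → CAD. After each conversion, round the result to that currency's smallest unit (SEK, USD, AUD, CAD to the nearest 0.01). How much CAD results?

CAD 994,853.28

CHF 681,000.00 ÷ 0.081353 = SEK 8,370,926.70
SEK 8,370,926.70 × 0.088095 = USD 737,436.79
USD 737,436.79 ÷ 0.63813 = AUD 1,155,621.57
AUD 1,155,621.57 ÷ 1.1616 = CAD 994,853.28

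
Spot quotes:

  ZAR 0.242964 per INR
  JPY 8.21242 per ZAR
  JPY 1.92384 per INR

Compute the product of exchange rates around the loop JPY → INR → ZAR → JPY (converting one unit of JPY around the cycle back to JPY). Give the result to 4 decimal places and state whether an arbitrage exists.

Around JPY → INR → ZAR → JPY: 1 ÷ 1.92384 × 0.242964 × 8.21242 = 1.037156
Product > 1; profitable direction is JPY → INR → ZAR → JPY.

1.0372 (arbitrage exists)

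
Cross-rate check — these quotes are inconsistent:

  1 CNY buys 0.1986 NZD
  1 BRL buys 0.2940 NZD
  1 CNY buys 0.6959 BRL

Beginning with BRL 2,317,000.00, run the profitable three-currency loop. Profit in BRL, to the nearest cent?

Profit: BRL 69,937.00

Profitable loop is BRL → NZD → CNY → BRL:
BRL 2,317,000.00 × 0.2940 = NZD 681,198.00
NZD 681,198.00 ÷ 0.1986 = CNY 3,430,000.00
CNY 3,430,000.00 × 0.6959 = BRL 2,386,937.00
Profit = BRL 2,386,937.00 − BRL 2,317,000.00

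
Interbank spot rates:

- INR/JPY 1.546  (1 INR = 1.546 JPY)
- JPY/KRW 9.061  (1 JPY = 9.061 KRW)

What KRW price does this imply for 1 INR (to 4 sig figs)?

1 INR × 1.546 = 1.546 JPY
1.546 JPY × 9.061 = 14.0083 KRW

INR/KRW = 14.01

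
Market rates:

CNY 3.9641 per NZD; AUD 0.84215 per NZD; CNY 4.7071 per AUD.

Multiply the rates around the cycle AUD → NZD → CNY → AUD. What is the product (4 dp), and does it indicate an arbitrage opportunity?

Around AUD → NZD → CNY → AUD: 1 ÷ 0.84215 × 3.9641 ÷ 4.7071 = 1.000004
Product ≈ 1 (deviation 0.000%, within rounding noise).

1.0000 (no arbitrage)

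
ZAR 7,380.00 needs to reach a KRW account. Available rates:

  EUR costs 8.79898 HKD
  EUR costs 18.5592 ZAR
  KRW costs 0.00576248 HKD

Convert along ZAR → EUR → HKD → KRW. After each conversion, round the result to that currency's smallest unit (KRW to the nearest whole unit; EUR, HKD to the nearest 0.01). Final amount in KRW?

KRW 607,188

ZAR 7,380.00 ÷ 18.5592 = EUR 397.65
EUR 397.65 × 8.79898 = HKD 3,498.91
HKD 3,498.91 ÷ 0.00576248 = KRW 607,188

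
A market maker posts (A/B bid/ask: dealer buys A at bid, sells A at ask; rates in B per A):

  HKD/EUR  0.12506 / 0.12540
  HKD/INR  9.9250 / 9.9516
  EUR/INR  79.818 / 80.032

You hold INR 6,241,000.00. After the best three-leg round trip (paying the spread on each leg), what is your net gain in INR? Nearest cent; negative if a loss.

Net profit: INR 19,089.42

Best loop INR → HKD → EUR → INR:
INR 6,241,000.00 ÷ 9.9516 (buy HKD at ask) = HKD 627,135.34
HKD 627,135.34 × 0.12506 (sell HKD at bid) = EUR 78,429.54
EUR 78,429.54 × 79.818 (sell EUR at bid) = INR 6,260,089.42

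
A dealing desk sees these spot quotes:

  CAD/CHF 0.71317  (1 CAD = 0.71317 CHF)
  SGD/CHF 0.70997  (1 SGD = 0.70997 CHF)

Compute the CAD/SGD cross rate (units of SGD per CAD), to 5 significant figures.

CAD/SGD = 1.0045

1 CAD × 0.71317 = 0.71317 CHF
0.71317 CHF ÷ 0.70997 = 1.00451 SGD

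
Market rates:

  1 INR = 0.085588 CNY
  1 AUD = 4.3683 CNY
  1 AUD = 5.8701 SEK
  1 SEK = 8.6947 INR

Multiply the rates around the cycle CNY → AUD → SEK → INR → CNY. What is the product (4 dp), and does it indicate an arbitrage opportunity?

Around CNY → AUD → SEK → INR → CNY: 1 ÷ 4.3683 × 5.8701 × 8.6947 × 0.085588 = 1.000001
Product ≈ 1 (deviation 0.000%, within rounding noise).

1.0000 (no arbitrage)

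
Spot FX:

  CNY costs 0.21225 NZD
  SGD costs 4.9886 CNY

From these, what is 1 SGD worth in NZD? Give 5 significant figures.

SGD/NZD = 1.0588

1 SGD × 4.9886 = 4.9886 CNY
4.9886 CNY × 0.21225 = 1.05883 NZD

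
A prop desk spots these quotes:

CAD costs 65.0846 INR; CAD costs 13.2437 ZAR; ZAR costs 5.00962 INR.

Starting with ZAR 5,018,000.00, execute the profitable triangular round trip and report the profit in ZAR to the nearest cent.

Profit: ZAR 97,246.13

Profitable loop is ZAR → INR → CAD → ZAR:
ZAR 5,018,000.00 × 5.00962 = INR 25,138,273.16
INR 25,138,273.16 ÷ 65.0846 = CAD 386,239.96
CAD 386,239.96 × 13.2437 = ZAR 5,115,246.13
Profit = ZAR 5,115,246.13 − ZAR 5,018,000.00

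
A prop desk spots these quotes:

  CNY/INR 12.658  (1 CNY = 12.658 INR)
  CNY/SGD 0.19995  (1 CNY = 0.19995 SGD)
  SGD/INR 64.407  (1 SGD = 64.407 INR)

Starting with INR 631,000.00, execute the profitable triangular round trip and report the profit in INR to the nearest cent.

Profit: INR 10,975.93

Profitable loop is INR → CNY → SGD → INR:
INR 631,000.00 ÷ 12.658 = CNY 49,849.90
CNY 49,849.90 × 0.19995 = SGD 9,967.49
SGD 9,967.49 × 64.407 = INR 641,975.93
Profit = INR 641,975.93 − INR 631,000.00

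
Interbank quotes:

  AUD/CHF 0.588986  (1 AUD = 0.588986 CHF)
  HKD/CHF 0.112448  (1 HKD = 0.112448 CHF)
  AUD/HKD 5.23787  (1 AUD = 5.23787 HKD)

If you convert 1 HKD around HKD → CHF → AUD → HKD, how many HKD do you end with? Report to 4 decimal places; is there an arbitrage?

Around HKD → CHF → AUD → HKD: 1 × 0.112448 ÷ 0.588986 × 5.23787 = 1.000003
Product ≈ 1 (deviation 0.000%, within rounding noise).

1.0000 (no arbitrage)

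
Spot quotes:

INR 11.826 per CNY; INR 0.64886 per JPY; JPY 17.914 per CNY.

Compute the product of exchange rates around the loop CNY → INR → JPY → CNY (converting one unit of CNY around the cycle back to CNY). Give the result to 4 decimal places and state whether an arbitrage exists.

1.0174 (arbitrage exists)

Around CNY → INR → JPY → CNY: 1 × 11.826 ÷ 0.64886 ÷ 17.914 = 1.017406
Product > 1; profitable direction is CNY → INR → JPY → CNY.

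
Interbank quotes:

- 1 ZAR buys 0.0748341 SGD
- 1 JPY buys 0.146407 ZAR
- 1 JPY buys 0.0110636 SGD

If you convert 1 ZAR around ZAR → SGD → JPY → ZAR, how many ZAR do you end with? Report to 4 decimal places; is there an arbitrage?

0.9903 (arbitrage exists)

Around ZAR → SGD → JPY → ZAR: 1 × 0.0748341 ÷ 0.0110636 × 0.146407 = 0.990296
Product < 1; profitable direction is ZAR → JPY → SGD → ZAR.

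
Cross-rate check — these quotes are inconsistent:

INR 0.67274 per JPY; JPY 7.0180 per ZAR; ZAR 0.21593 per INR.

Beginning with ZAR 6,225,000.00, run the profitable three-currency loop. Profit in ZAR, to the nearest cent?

Profit: ZAR 121,188.32

Profitable loop is ZAR → JPY → INR → ZAR:
ZAR 6,225,000.00 × 7.0180 = JPY 43,687,050
JPY 43,687,050 × 0.67274 = INR 29,390,026.02
INR 29,390,026.02 × 0.21593 = ZAR 6,346,188.32
Profit = ZAR 6,346,188.32 − ZAR 6,225,000.00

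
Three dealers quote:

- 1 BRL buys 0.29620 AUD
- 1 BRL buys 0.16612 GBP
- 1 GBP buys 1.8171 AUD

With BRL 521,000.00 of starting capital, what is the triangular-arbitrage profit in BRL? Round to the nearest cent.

Profitable loop is BRL → GBP → AUD → BRL:
BRL 521,000.00 × 0.16612 = GBP 86,548.52
GBP 86,548.52 × 1.8171 = AUD 157,267.32
AUD 157,267.32 ÷ 0.29620 = BRL 530,949.75
Profit = BRL 530,949.75 − BRL 521,000.00

Profit: BRL 9,949.75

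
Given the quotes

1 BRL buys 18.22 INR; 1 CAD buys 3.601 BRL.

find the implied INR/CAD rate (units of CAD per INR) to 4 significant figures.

1 INR ÷ 18.22 = 0.0548847 BRL
0.0548847 BRL ÷ 3.601 = 0.0152415 CAD

INR/CAD = 0.01524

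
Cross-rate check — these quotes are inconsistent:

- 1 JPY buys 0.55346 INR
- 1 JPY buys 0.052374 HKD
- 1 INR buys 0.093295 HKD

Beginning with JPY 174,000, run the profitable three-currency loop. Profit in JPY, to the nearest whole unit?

Profitable loop is JPY → HKD → INR → JPY:
JPY 174,000 × 0.052374 = HKD 9,113.08
HKD 9,113.08 ÷ 0.093295 = INR 97,680.22
INR 97,680.22 ÷ 0.55346 = JPY 176,490
Profit = JPY 176,490 − JPY 174,000

Profit: JPY 2,490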